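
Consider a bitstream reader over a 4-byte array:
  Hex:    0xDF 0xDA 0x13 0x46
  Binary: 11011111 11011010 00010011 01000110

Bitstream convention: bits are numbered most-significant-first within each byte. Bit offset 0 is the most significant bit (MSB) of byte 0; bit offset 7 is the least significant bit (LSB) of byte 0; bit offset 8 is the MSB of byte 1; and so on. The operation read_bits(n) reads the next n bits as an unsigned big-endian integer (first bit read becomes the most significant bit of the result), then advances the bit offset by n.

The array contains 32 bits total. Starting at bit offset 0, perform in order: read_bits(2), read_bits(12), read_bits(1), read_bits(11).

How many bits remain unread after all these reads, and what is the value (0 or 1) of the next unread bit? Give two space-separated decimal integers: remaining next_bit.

Answer: 6 0

Derivation:
Read 1: bits[0:2] width=2 -> value=3 (bin 11); offset now 2 = byte 0 bit 2; 30 bits remain
Read 2: bits[2:14] width=12 -> value=2038 (bin 011111110110); offset now 14 = byte 1 bit 6; 18 bits remain
Read 3: bits[14:15] width=1 -> value=1 (bin 1); offset now 15 = byte 1 bit 7; 17 bits remain
Read 4: bits[15:26] width=11 -> value=77 (bin 00001001101); offset now 26 = byte 3 bit 2; 6 bits remain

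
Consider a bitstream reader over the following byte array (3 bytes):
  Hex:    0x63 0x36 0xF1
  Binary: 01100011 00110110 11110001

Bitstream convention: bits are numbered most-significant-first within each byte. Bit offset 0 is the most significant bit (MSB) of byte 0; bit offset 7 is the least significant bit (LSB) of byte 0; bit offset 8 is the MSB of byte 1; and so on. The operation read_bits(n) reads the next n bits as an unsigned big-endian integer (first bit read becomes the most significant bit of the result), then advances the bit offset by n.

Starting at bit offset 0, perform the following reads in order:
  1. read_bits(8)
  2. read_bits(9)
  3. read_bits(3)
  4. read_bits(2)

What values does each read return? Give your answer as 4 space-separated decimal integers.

Read 1: bits[0:8] width=8 -> value=99 (bin 01100011); offset now 8 = byte 1 bit 0; 16 bits remain
Read 2: bits[8:17] width=9 -> value=109 (bin 001101101); offset now 17 = byte 2 bit 1; 7 bits remain
Read 3: bits[17:20] width=3 -> value=7 (bin 111); offset now 20 = byte 2 bit 4; 4 bits remain
Read 4: bits[20:22] width=2 -> value=0 (bin 00); offset now 22 = byte 2 bit 6; 2 bits remain

Answer: 99 109 7 0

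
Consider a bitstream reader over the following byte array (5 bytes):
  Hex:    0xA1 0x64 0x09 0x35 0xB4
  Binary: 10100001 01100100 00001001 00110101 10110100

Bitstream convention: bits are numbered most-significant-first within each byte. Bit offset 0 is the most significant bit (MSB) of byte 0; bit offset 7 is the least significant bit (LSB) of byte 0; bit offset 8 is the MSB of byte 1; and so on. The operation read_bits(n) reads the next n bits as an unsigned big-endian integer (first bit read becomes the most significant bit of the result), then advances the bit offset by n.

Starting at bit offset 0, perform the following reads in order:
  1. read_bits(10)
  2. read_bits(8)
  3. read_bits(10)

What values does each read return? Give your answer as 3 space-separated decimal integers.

Read 1: bits[0:10] width=10 -> value=645 (bin 1010000101); offset now 10 = byte 1 bit 2; 30 bits remain
Read 2: bits[10:18] width=8 -> value=144 (bin 10010000); offset now 18 = byte 2 bit 2; 22 bits remain
Read 3: bits[18:28] width=10 -> value=147 (bin 0010010011); offset now 28 = byte 3 bit 4; 12 bits remain

Answer: 645 144 147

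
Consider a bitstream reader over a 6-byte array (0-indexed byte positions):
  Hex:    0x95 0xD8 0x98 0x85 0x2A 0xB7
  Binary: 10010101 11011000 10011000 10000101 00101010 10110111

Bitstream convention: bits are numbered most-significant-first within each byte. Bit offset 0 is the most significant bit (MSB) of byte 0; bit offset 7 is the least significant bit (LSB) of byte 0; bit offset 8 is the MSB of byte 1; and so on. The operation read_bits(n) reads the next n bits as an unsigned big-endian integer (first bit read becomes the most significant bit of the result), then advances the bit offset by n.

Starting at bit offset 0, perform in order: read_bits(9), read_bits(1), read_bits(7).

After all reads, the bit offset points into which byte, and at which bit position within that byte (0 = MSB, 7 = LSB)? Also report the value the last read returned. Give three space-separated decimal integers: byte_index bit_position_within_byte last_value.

Answer: 2 1 49

Derivation:
Read 1: bits[0:9] width=9 -> value=299 (bin 100101011); offset now 9 = byte 1 bit 1; 39 bits remain
Read 2: bits[9:10] width=1 -> value=1 (bin 1); offset now 10 = byte 1 bit 2; 38 bits remain
Read 3: bits[10:17] width=7 -> value=49 (bin 0110001); offset now 17 = byte 2 bit 1; 31 bits remain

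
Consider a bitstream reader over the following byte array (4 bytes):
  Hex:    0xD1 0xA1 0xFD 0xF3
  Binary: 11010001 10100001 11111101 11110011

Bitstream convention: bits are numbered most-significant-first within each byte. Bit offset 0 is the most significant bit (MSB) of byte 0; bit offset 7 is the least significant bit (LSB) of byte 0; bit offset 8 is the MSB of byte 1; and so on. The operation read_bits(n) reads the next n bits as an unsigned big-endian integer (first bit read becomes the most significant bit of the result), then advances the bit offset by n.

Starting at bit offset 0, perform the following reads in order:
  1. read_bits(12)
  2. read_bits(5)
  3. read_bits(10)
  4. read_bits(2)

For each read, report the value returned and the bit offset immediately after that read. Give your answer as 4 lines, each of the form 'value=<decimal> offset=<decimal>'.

Read 1: bits[0:12] width=12 -> value=3354 (bin 110100011010); offset now 12 = byte 1 bit 4; 20 bits remain
Read 2: bits[12:17] width=5 -> value=3 (bin 00011); offset now 17 = byte 2 bit 1; 15 bits remain
Read 3: bits[17:27] width=10 -> value=1007 (bin 1111101111); offset now 27 = byte 3 bit 3; 5 bits remain
Read 4: bits[27:29] width=2 -> value=2 (bin 10); offset now 29 = byte 3 bit 5; 3 bits remain

Answer: value=3354 offset=12
value=3 offset=17
value=1007 offset=27
value=2 offset=29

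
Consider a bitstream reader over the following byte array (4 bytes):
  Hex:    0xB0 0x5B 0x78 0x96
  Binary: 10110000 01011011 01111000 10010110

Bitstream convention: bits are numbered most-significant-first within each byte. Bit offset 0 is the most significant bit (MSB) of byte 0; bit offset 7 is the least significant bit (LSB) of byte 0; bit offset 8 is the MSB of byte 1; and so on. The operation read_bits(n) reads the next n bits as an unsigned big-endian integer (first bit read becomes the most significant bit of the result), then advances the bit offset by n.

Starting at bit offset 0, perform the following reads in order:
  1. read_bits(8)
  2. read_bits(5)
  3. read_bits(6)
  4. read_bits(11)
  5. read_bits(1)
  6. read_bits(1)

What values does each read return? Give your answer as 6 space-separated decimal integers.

Answer: 176 11 27 1573 1 0

Derivation:
Read 1: bits[0:8] width=8 -> value=176 (bin 10110000); offset now 8 = byte 1 bit 0; 24 bits remain
Read 2: bits[8:13] width=5 -> value=11 (bin 01011); offset now 13 = byte 1 bit 5; 19 bits remain
Read 3: bits[13:19] width=6 -> value=27 (bin 011011); offset now 19 = byte 2 bit 3; 13 bits remain
Read 4: bits[19:30] width=11 -> value=1573 (bin 11000100101); offset now 30 = byte 3 bit 6; 2 bits remain
Read 5: bits[30:31] width=1 -> value=1 (bin 1); offset now 31 = byte 3 bit 7; 1 bits remain
Read 6: bits[31:32] width=1 -> value=0 (bin 0); offset now 32 = byte 4 bit 0; 0 bits remain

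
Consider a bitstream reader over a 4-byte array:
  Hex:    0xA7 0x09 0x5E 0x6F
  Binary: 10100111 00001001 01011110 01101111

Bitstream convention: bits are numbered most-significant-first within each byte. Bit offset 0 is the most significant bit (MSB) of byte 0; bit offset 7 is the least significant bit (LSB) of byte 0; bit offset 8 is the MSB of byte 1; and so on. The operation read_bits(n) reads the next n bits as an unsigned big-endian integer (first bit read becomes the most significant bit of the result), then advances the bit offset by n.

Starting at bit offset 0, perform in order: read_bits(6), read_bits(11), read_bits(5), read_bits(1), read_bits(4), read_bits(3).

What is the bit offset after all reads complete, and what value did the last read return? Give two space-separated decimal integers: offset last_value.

Answer: 30 3

Derivation:
Read 1: bits[0:6] width=6 -> value=41 (bin 101001); offset now 6 = byte 0 bit 6; 26 bits remain
Read 2: bits[6:17] width=11 -> value=1554 (bin 11000010010); offset now 17 = byte 2 bit 1; 15 bits remain
Read 3: bits[17:22] width=5 -> value=23 (bin 10111); offset now 22 = byte 2 bit 6; 10 bits remain
Read 4: bits[22:23] width=1 -> value=1 (bin 1); offset now 23 = byte 2 bit 7; 9 bits remain
Read 5: bits[23:27] width=4 -> value=3 (bin 0011); offset now 27 = byte 3 bit 3; 5 bits remain
Read 6: bits[27:30] width=3 -> value=3 (bin 011); offset now 30 = byte 3 bit 6; 2 bits remain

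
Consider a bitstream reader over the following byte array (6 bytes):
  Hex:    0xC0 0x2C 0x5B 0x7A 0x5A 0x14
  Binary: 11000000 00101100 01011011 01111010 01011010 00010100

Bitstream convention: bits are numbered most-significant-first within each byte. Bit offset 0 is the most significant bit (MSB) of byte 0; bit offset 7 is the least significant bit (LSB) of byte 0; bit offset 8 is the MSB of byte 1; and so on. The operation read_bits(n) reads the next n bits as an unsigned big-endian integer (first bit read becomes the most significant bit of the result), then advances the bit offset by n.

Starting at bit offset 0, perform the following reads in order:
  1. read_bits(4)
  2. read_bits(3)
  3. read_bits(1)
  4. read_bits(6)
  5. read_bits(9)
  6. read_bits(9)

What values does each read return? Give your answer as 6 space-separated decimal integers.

Answer: 12 0 0 11 45 378

Derivation:
Read 1: bits[0:4] width=4 -> value=12 (bin 1100); offset now 4 = byte 0 bit 4; 44 bits remain
Read 2: bits[4:7] width=3 -> value=0 (bin 000); offset now 7 = byte 0 bit 7; 41 bits remain
Read 3: bits[7:8] width=1 -> value=0 (bin 0); offset now 8 = byte 1 bit 0; 40 bits remain
Read 4: bits[8:14] width=6 -> value=11 (bin 001011); offset now 14 = byte 1 bit 6; 34 bits remain
Read 5: bits[14:23] width=9 -> value=45 (bin 000101101); offset now 23 = byte 2 bit 7; 25 bits remain
Read 6: bits[23:32] width=9 -> value=378 (bin 101111010); offset now 32 = byte 4 bit 0; 16 bits remain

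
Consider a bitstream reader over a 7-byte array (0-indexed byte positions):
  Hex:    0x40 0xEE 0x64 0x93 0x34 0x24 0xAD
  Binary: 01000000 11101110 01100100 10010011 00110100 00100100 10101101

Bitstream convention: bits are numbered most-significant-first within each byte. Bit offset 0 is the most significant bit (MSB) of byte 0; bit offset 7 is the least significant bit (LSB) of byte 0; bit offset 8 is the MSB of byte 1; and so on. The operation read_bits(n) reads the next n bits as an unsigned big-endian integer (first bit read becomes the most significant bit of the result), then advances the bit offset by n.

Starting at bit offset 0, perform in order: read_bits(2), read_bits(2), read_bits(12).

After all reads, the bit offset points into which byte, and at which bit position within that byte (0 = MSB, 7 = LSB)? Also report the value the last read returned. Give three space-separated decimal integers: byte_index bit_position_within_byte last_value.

Read 1: bits[0:2] width=2 -> value=1 (bin 01); offset now 2 = byte 0 bit 2; 54 bits remain
Read 2: bits[2:4] width=2 -> value=0 (bin 00); offset now 4 = byte 0 bit 4; 52 bits remain
Read 3: bits[4:16] width=12 -> value=238 (bin 000011101110); offset now 16 = byte 2 bit 0; 40 bits remain

Answer: 2 0 238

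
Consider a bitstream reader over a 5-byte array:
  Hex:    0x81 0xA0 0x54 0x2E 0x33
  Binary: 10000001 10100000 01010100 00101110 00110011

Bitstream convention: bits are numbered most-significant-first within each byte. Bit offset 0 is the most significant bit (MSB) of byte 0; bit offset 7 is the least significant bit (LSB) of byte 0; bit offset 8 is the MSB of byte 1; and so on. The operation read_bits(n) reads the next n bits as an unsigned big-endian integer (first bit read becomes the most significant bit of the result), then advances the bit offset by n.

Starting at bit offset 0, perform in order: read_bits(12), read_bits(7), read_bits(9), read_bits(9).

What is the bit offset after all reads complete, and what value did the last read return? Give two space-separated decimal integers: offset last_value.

Read 1: bits[0:12] width=12 -> value=2074 (bin 100000011010); offset now 12 = byte 1 bit 4; 28 bits remain
Read 2: bits[12:19] width=7 -> value=2 (bin 0000010); offset now 19 = byte 2 bit 3; 21 bits remain
Read 3: bits[19:28] width=9 -> value=322 (bin 101000010); offset now 28 = byte 3 bit 4; 12 bits remain
Read 4: bits[28:37] width=9 -> value=454 (bin 111000110); offset now 37 = byte 4 bit 5; 3 bits remain

Answer: 37 454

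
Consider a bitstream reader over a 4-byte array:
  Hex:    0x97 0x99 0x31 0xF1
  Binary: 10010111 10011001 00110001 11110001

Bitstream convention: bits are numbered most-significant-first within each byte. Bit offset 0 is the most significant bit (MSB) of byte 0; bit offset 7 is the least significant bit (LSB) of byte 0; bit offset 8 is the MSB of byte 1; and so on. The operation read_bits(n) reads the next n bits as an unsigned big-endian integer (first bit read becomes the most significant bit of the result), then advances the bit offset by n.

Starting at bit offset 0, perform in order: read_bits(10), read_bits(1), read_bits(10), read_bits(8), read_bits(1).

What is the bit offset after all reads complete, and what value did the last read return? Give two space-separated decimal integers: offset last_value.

Answer: 30 0

Derivation:
Read 1: bits[0:10] width=10 -> value=606 (bin 1001011110); offset now 10 = byte 1 bit 2; 22 bits remain
Read 2: bits[10:11] width=1 -> value=0 (bin 0); offset now 11 = byte 1 bit 3; 21 bits remain
Read 3: bits[11:21] width=10 -> value=806 (bin 1100100110); offset now 21 = byte 2 bit 5; 11 bits remain
Read 4: bits[21:29] width=8 -> value=62 (bin 00111110); offset now 29 = byte 3 bit 5; 3 bits remain
Read 5: bits[29:30] width=1 -> value=0 (bin 0); offset now 30 = byte 3 bit 6; 2 bits remain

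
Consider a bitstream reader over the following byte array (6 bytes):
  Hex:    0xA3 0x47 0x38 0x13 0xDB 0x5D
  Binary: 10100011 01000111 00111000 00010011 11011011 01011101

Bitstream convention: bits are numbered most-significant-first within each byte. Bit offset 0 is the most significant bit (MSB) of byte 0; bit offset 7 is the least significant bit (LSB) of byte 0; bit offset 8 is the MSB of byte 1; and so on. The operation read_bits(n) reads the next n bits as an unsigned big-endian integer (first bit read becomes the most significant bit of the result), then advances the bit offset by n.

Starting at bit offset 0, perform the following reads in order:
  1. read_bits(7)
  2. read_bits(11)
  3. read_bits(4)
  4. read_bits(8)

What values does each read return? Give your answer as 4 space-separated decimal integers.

Read 1: bits[0:7] width=7 -> value=81 (bin 1010001); offset now 7 = byte 0 bit 7; 41 bits remain
Read 2: bits[7:18] width=11 -> value=1308 (bin 10100011100); offset now 18 = byte 2 bit 2; 30 bits remain
Read 3: bits[18:22] width=4 -> value=14 (bin 1110); offset now 22 = byte 2 bit 6; 26 bits remain
Read 4: bits[22:30] width=8 -> value=4 (bin 00000100); offset now 30 = byte 3 bit 6; 18 bits remain

Answer: 81 1308 14 4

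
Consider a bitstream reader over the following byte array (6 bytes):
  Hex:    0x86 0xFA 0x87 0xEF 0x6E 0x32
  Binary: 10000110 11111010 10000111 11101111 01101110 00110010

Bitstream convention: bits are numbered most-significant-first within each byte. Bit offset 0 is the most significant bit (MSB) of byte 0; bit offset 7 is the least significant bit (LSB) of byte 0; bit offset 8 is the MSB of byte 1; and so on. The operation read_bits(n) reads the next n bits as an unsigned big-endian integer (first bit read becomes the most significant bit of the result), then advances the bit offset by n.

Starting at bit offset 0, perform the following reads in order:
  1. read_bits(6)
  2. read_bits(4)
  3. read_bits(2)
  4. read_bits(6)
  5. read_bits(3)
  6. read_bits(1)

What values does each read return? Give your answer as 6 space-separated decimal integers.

Read 1: bits[0:6] width=6 -> value=33 (bin 100001); offset now 6 = byte 0 bit 6; 42 bits remain
Read 2: bits[6:10] width=4 -> value=11 (bin 1011); offset now 10 = byte 1 bit 2; 38 bits remain
Read 3: bits[10:12] width=2 -> value=3 (bin 11); offset now 12 = byte 1 bit 4; 36 bits remain
Read 4: bits[12:18] width=6 -> value=42 (bin 101010); offset now 18 = byte 2 bit 2; 30 bits remain
Read 5: bits[18:21] width=3 -> value=0 (bin 000); offset now 21 = byte 2 bit 5; 27 bits remain
Read 6: bits[21:22] width=1 -> value=1 (bin 1); offset now 22 = byte 2 bit 6; 26 bits remain

Answer: 33 11 3 42 0 1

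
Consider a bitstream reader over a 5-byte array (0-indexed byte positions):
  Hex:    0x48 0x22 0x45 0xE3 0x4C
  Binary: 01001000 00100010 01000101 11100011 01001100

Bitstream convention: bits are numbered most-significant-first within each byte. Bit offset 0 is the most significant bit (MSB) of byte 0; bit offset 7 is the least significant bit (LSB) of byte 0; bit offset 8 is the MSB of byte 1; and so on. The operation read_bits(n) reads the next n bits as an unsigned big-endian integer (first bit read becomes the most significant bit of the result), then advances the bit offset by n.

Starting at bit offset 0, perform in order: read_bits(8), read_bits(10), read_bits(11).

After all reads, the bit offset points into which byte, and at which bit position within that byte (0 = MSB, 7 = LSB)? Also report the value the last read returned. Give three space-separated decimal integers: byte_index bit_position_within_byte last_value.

Answer: 3 5 188

Derivation:
Read 1: bits[0:8] width=8 -> value=72 (bin 01001000); offset now 8 = byte 1 bit 0; 32 bits remain
Read 2: bits[8:18] width=10 -> value=137 (bin 0010001001); offset now 18 = byte 2 bit 2; 22 bits remain
Read 3: bits[18:29] width=11 -> value=188 (bin 00010111100); offset now 29 = byte 3 bit 5; 11 bits remain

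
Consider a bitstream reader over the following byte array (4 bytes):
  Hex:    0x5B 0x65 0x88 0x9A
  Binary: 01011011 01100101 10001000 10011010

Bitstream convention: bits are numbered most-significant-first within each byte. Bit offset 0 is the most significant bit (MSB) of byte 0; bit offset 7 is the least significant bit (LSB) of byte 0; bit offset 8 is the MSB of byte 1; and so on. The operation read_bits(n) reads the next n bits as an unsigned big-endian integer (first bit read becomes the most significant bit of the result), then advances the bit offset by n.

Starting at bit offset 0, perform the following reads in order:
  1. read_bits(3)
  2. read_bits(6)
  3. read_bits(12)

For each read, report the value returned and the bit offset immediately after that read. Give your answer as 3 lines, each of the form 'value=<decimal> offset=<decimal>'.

Read 1: bits[0:3] width=3 -> value=2 (bin 010); offset now 3 = byte 0 bit 3; 29 bits remain
Read 2: bits[3:9] width=6 -> value=54 (bin 110110); offset now 9 = byte 1 bit 1; 23 bits remain
Read 3: bits[9:21] width=12 -> value=3249 (bin 110010110001); offset now 21 = byte 2 bit 5; 11 bits remain

Answer: value=2 offset=3
value=54 offset=9
value=3249 offset=21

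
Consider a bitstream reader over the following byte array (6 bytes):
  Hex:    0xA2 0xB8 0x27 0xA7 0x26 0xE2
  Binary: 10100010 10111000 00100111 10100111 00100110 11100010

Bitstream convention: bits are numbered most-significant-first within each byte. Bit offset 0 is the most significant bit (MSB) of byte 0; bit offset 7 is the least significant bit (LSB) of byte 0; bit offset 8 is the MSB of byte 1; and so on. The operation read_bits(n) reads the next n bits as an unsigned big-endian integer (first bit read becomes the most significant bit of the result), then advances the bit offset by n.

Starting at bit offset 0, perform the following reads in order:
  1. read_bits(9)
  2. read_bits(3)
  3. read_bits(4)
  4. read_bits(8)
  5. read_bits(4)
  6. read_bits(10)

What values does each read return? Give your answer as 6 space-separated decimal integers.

Read 1: bits[0:9] width=9 -> value=325 (bin 101000101); offset now 9 = byte 1 bit 1; 39 bits remain
Read 2: bits[9:12] width=3 -> value=3 (bin 011); offset now 12 = byte 1 bit 4; 36 bits remain
Read 3: bits[12:16] width=4 -> value=8 (bin 1000); offset now 16 = byte 2 bit 0; 32 bits remain
Read 4: bits[16:24] width=8 -> value=39 (bin 00100111); offset now 24 = byte 3 bit 0; 24 bits remain
Read 5: bits[24:28] width=4 -> value=10 (bin 1010); offset now 28 = byte 3 bit 4; 20 bits remain
Read 6: bits[28:38] width=10 -> value=457 (bin 0111001001); offset now 38 = byte 4 bit 6; 10 bits remain

Answer: 325 3 8 39 10 457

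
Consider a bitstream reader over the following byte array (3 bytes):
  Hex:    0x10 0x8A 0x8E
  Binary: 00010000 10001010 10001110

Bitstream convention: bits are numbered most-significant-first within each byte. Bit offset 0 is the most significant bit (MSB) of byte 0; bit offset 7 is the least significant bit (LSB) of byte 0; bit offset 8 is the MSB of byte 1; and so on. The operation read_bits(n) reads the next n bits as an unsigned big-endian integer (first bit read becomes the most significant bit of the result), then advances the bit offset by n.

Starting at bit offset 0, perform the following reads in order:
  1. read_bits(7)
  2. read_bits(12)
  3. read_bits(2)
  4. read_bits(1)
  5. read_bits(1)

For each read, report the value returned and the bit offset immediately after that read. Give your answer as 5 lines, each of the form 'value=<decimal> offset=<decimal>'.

Answer: value=8 offset=7
value=1108 offset=19
value=1 offset=21
value=1 offset=22
value=1 offset=23

Derivation:
Read 1: bits[0:7] width=7 -> value=8 (bin 0001000); offset now 7 = byte 0 bit 7; 17 bits remain
Read 2: bits[7:19] width=12 -> value=1108 (bin 010001010100); offset now 19 = byte 2 bit 3; 5 bits remain
Read 3: bits[19:21] width=2 -> value=1 (bin 01); offset now 21 = byte 2 bit 5; 3 bits remain
Read 4: bits[21:22] width=1 -> value=1 (bin 1); offset now 22 = byte 2 bit 6; 2 bits remain
Read 5: bits[22:23] width=1 -> value=1 (bin 1); offset now 23 = byte 2 bit 7; 1 bits remain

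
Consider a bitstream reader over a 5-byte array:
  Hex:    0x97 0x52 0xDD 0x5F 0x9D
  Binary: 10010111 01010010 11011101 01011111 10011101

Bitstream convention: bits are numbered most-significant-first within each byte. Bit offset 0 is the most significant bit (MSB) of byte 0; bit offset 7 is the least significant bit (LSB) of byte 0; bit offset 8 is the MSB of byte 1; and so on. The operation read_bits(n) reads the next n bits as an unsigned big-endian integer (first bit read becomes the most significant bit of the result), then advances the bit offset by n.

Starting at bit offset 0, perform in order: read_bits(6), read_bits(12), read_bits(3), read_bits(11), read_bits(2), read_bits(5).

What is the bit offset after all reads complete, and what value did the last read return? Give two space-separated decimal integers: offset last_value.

Answer: 39 14

Derivation:
Read 1: bits[0:6] width=6 -> value=37 (bin 100101); offset now 6 = byte 0 bit 6; 34 bits remain
Read 2: bits[6:18] width=12 -> value=3403 (bin 110101001011); offset now 18 = byte 2 bit 2; 22 bits remain
Read 3: bits[18:21] width=3 -> value=3 (bin 011); offset now 21 = byte 2 bit 5; 19 bits remain
Read 4: bits[21:32] width=11 -> value=1375 (bin 10101011111); offset now 32 = byte 4 bit 0; 8 bits remain
Read 5: bits[32:34] width=2 -> value=2 (bin 10); offset now 34 = byte 4 bit 2; 6 bits remain
Read 6: bits[34:39] width=5 -> value=14 (bin 01110); offset now 39 = byte 4 bit 7; 1 bits remain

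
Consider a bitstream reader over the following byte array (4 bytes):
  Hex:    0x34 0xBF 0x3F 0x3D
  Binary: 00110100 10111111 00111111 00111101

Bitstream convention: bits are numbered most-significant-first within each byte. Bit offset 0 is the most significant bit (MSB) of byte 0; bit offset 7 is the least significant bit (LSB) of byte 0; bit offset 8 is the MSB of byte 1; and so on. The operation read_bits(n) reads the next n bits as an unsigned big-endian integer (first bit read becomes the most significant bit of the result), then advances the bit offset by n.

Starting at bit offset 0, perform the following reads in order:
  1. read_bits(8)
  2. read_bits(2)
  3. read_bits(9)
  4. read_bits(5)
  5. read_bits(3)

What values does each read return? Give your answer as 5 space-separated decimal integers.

Read 1: bits[0:8] width=8 -> value=52 (bin 00110100); offset now 8 = byte 1 bit 0; 24 bits remain
Read 2: bits[8:10] width=2 -> value=2 (bin 10); offset now 10 = byte 1 bit 2; 22 bits remain
Read 3: bits[10:19] width=9 -> value=505 (bin 111111001); offset now 19 = byte 2 bit 3; 13 bits remain
Read 4: bits[19:24] width=5 -> value=31 (bin 11111); offset now 24 = byte 3 bit 0; 8 bits remain
Read 5: bits[24:27] width=3 -> value=1 (bin 001); offset now 27 = byte 3 bit 3; 5 bits remain

Answer: 52 2 505 31 1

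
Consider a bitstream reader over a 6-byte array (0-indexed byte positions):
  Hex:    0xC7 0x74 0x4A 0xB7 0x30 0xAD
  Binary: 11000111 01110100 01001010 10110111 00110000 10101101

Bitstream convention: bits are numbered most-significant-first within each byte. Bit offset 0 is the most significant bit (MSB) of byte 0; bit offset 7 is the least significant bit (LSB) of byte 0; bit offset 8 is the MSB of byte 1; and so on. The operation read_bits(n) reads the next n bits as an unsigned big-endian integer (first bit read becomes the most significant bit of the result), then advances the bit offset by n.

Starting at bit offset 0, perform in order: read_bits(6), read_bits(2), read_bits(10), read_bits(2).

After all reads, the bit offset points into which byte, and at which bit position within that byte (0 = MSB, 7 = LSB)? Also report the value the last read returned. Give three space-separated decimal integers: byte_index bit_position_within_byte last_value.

Answer: 2 4 0

Derivation:
Read 1: bits[0:6] width=6 -> value=49 (bin 110001); offset now 6 = byte 0 bit 6; 42 bits remain
Read 2: bits[6:8] width=2 -> value=3 (bin 11); offset now 8 = byte 1 bit 0; 40 bits remain
Read 3: bits[8:18] width=10 -> value=465 (bin 0111010001); offset now 18 = byte 2 bit 2; 30 bits remain
Read 4: bits[18:20] width=2 -> value=0 (bin 00); offset now 20 = byte 2 bit 4; 28 bits remain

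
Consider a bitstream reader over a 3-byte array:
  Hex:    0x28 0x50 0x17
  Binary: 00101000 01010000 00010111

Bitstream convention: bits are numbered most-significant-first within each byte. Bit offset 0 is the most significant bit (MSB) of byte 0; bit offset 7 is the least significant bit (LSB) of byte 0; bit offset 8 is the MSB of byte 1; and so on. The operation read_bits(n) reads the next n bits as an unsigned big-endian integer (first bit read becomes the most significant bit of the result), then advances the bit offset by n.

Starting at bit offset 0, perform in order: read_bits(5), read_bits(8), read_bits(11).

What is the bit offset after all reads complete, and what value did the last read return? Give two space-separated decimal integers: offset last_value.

Read 1: bits[0:5] width=5 -> value=5 (bin 00101); offset now 5 = byte 0 bit 5; 19 bits remain
Read 2: bits[5:13] width=8 -> value=10 (bin 00001010); offset now 13 = byte 1 bit 5; 11 bits remain
Read 3: bits[13:24] width=11 -> value=23 (bin 00000010111); offset now 24 = byte 3 bit 0; 0 bits remain

Answer: 24 23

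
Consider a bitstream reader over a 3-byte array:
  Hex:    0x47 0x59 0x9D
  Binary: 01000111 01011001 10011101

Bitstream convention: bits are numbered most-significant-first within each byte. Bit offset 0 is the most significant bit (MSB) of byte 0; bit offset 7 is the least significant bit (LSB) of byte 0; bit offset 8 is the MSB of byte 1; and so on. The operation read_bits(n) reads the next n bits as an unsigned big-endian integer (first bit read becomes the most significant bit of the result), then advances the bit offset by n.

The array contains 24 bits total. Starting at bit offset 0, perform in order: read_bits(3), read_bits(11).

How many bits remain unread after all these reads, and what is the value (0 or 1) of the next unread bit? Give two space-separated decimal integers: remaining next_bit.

Answer: 10 0

Derivation:
Read 1: bits[0:3] width=3 -> value=2 (bin 010); offset now 3 = byte 0 bit 3; 21 bits remain
Read 2: bits[3:14] width=11 -> value=470 (bin 00111010110); offset now 14 = byte 1 bit 6; 10 bits remain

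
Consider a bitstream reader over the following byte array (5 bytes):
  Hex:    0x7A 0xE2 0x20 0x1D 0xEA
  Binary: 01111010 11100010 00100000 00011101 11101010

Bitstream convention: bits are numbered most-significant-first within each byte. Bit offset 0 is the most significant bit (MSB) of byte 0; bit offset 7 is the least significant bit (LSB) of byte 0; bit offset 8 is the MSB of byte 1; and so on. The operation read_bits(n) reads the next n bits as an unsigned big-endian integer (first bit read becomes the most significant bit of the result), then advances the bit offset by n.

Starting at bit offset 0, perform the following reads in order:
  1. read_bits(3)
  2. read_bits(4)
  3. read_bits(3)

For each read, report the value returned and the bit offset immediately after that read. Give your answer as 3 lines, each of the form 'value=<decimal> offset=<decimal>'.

Read 1: bits[0:3] width=3 -> value=3 (bin 011); offset now 3 = byte 0 bit 3; 37 bits remain
Read 2: bits[3:7] width=4 -> value=13 (bin 1101); offset now 7 = byte 0 bit 7; 33 bits remain
Read 3: bits[7:10] width=3 -> value=3 (bin 011); offset now 10 = byte 1 bit 2; 30 bits remain

Answer: value=3 offset=3
value=13 offset=7
value=3 offset=10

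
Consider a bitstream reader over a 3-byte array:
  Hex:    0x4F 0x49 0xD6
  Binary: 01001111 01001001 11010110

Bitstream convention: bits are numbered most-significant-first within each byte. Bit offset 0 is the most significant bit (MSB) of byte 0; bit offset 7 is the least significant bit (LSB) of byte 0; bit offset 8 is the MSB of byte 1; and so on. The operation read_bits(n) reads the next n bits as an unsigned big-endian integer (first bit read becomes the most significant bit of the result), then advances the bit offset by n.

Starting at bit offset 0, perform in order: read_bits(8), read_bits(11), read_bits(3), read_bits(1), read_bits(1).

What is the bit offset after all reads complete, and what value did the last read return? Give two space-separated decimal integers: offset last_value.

Read 1: bits[0:8] width=8 -> value=79 (bin 01001111); offset now 8 = byte 1 bit 0; 16 bits remain
Read 2: bits[8:19] width=11 -> value=590 (bin 01001001110); offset now 19 = byte 2 bit 3; 5 bits remain
Read 3: bits[19:22] width=3 -> value=5 (bin 101); offset now 22 = byte 2 bit 6; 2 bits remain
Read 4: bits[22:23] width=1 -> value=1 (bin 1); offset now 23 = byte 2 bit 7; 1 bits remain
Read 5: bits[23:24] width=1 -> value=0 (bin 0); offset now 24 = byte 3 bit 0; 0 bits remain

Answer: 24 0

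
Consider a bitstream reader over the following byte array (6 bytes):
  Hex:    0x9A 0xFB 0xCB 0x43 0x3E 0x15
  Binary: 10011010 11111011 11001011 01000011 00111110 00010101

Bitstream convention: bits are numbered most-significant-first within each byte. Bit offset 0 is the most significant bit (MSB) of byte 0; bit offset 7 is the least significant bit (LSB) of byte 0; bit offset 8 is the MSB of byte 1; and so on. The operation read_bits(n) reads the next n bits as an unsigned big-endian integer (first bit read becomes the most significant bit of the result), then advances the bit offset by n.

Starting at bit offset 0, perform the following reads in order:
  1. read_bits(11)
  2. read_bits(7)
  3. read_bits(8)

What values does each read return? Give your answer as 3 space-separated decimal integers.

Answer: 1239 111 45

Derivation:
Read 1: bits[0:11] width=11 -> value=1239 (bin 10011010111); offset now 11 = byte 1 bit 3; 37 bits remain
Read 2: bits[11:18] width=7 -> value=111 (bin 1101111); offset now 18 = byte 2 bit 2; 30 bits remain
Read 3: bits[18:26] width=8 -> value=45 (bin 00101101); offset now 26 = byte 3 bit 2; 22 bits remain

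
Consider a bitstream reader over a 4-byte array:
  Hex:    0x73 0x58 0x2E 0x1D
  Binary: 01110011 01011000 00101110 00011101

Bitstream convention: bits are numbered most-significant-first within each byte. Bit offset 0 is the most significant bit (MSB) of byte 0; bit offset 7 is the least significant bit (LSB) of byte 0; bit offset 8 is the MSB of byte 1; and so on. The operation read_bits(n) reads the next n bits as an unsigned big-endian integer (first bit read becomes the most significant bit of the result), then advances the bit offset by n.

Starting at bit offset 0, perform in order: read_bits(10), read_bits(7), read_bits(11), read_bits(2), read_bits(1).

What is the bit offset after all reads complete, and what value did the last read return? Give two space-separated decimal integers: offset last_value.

Answer: 31 0

Derivation:
Read 1: bits[0:10] width=10 -> value=461 (bin 0111001101); offset now 10 = byte 1 bit 2; 22 bits remain
Read 2: bits[10:17] width=7 -> value=48 (bin 0110000); offset now 17 = byte 2 bit 1; 15 bits remain
Read 3: bits[17:28] width=11 -> value=737 (bin 01011100001); offset now 28 = byte 3 bit 4; 4 bits remain
Read 4: bits[28:30] width=2 -> value=3 (bin 11); offset now 30 = byte 3 bit 6; 2 bits remain
Read 5: bits[30:31] width=1 -> value=0 (bin 0); offset now 31 = byte 3 bit 7; 1 bits remain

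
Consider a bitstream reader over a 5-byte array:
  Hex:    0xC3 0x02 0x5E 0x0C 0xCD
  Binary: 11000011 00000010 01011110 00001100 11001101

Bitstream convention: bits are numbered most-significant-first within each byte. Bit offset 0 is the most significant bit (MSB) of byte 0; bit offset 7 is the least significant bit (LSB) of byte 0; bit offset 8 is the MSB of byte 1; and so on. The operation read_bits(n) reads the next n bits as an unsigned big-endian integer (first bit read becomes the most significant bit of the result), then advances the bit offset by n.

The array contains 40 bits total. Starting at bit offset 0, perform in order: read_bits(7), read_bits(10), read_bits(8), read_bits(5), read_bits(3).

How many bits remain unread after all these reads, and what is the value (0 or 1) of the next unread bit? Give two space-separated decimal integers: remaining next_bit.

Read 1: bits[0:7] width=7 -> value=97 (bin 1100001); offset now 7 = byte 0 bit 7; 33 bits remain
Read 2: bits[7:17] width=10 -> value=516 (bin 1000000100); offset now 17 = byte 2 bit 1; 23 bits remain
Read 3: bits[17:25] width=8 -> value=188 (bin 10111100); offset now 25 = byte 3 bit 1; 15 bits remain
Read 4: bits[25:30] width=5 -> value=3 (bin 00011); offset now 30 = byte 3 bit 6; 10 bits remain
Read 5: bits[30:33] width=3 -> value=1 (bin 001); offset now 33 = byte 4 bit 1; 7 bits remain

Answer: 7 1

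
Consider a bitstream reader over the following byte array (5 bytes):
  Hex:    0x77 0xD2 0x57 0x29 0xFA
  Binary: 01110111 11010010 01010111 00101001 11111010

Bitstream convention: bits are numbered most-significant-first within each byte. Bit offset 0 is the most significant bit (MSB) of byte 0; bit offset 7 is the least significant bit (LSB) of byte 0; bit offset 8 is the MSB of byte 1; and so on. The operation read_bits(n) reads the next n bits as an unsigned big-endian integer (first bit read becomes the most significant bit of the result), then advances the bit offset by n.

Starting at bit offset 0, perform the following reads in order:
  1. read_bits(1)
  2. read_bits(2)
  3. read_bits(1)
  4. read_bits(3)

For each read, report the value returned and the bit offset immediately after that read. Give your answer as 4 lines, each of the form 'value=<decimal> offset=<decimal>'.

Answer: value=0 offset=1
value=3 offset=3
value=1 offset=4
value=3 offset=7

Derivation:
Read 1: bits[0:1] width=1 -> value=0 (bin 0); offset now 1 = byte 0 bit 1; 39 bits remain
Read 2: bits[1:3] width=2 -> value=3 (bin 11); offset now 3 = byte 0 bit 3; 37 bits remain
Read 3: bits[3:4] width=1 -> value=1 (bin 1); offset now 4 = byte 0 bit 4; 36 bits remain
Read 4: bits[4:7] width=3 -> value=3 (bin 011); offset now 7 = byte 0 bit 7; 33 bits remain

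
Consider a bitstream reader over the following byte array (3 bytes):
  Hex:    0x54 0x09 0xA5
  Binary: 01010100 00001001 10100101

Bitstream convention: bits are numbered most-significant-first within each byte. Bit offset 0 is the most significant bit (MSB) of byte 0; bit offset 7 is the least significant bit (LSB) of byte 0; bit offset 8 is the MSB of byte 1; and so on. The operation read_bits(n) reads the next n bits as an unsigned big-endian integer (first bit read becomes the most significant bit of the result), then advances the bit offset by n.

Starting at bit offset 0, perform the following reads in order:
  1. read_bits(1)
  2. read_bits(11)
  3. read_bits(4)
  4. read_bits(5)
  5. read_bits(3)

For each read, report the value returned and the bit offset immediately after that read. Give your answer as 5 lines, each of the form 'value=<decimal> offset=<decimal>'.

Answer: value=0 offset=1
value=1344 offset=12
value=9 offset=16
value=20 offset=21
value=5 offset=24

Derivation:
Read 1: bits[0:1] width=1 -> value=0 (bin 0); offset now 1 = byte 0 bit 1; 23 bits remain
Read 2: bits[1:12] width=11 -> value=1344 (bin 10101000000); offset now 12 = byte 1 bit 4; 12 bits remain
Read 3: bits[12:16] width=4 -> value=9 (bin 1001); offset now 16 = byte 2 bit 0; 8 bits remain
Read 4: bits[16:21] width=5 -> value=20 (bin 10100); offset now 21 = byte 2 bit 5; 3 bits remain
Read 5: bits[21:24] width=3 -> value=5 (bin 101); offset now 24 = byte 3 bit 0; 0 bits remain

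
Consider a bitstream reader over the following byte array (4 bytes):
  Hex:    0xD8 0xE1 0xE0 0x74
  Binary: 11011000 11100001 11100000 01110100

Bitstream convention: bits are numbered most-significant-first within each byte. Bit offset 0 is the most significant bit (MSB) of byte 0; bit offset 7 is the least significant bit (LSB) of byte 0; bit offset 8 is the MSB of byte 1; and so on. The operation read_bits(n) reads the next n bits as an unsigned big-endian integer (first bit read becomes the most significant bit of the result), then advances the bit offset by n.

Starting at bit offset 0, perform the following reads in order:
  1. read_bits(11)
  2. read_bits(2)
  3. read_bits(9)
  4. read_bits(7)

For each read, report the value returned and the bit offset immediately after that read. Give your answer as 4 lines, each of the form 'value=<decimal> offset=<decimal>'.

Read 1: bits[0:11] width=11 -> value=1735 (bin 11011000111); offset now 11 = byte 1 bit 3; 21 bits remain
Read 2: bits[11:13] width=2 -> value=0 (bin 00); offset now 13 = byte 1 bit 5; 19 bits remain
Read 3: bits[13:22] width=9 -> value=120 (bin 001111000); offset now 22 = byte 2 bit 6; 10 bits remain
Read 4: bits[22:29] width=7 -> value=14 (bin 0001110); offset now 29 = byte 3 bit 5; 3 bits remain

Answer: value=1735 offset=11
value=0 offset=13
value=120 offset=22
value=14 offset=29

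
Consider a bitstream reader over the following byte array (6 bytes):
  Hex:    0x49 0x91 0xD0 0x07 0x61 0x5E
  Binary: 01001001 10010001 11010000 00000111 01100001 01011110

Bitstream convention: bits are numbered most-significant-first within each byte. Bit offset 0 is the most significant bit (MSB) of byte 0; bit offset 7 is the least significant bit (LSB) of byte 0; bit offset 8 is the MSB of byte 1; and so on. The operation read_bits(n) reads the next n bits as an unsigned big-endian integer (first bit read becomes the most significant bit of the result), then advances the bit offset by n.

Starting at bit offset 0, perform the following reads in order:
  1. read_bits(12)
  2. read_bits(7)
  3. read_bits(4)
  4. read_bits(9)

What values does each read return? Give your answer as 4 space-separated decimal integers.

Answer: 1177 14 8 7

Derivation:
Read 1: bits[0:12] width=12 -> value=1177 (bin 010010011001); offset now 12 = byte 1 bit 4; 36 bits remain
Read 2: bits[12:19] width=7 -> value=14 (bin 0001110); offset now 19 = byte 2 bit 3; 29 bits remain
Read 3: bits[19:23] width=4 -> value=8 (bin 1000); offset now 23 = byte 2 bit 7; 25 bits remain
Read 4: bits[23:32] width=9 -> value=7 (bin 000000111); offset now 32 = byte 4 bit 0; 16 bits remain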